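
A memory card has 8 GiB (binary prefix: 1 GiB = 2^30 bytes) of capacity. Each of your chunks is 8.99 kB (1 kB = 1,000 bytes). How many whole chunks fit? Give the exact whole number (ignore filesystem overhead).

Capacity: 8 GiB = 8,589,934,592 bytes
Per item: 8.99 kB = 8,990 bytes
⌊8,589,934,592 / 8,990⌋ = 955,498

955,498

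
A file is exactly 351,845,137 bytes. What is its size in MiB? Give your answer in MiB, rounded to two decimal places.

351,845,137 bytes given.
1 MiB = 1,048,576 bytes
351,845,137 / 1,048,576 = 335.55 MiB

335.55 MiB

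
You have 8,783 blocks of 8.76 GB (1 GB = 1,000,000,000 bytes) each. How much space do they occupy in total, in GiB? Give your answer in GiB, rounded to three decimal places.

71,655.102 GiB

Total = 8,783 × 8.76 GB = 76939.08 GB
= 76939.08 × 1,000,000,000 bytes = 76,939,080,000,000 bytes
1 GiB = 1,073,741,824 bytes
76,939,080,000,000 / 1,073,741,824 = 71,655.102 GiB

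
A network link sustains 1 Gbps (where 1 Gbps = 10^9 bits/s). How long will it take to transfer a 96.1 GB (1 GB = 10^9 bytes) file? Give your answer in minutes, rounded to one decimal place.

96.1 GB = 96,100,000,000 bytes = 768,800,000,000 bits
1 Gbps = 1,000,000,000 bits/s
time = 768,800,000,000 / 1,000,000,000 = 768.80 s
768.80 s / 60 = 12.8 minutes

12.8 minutes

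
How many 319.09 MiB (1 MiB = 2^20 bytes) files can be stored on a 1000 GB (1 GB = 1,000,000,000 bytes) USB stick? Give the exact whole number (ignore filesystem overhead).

2,988

Capacity: 1000 GB = 1,000,000,000,000 bytes
Per item: 319.09 MiB = 334,590,115.84 bytes
⌊1,000,000,000,000 / 334,590,115.84⌋ = 2,988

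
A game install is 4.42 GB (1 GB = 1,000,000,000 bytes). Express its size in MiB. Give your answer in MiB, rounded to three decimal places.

4.42 GB = 4.42 × 10^9 bytes = 4,420,000,000 bytes
1 MiB = 2^20 bytes = 1,048,576 bytes
4,420,000,000 / 1,048,576 = 4,215.240 MiB

4,215.240 MiB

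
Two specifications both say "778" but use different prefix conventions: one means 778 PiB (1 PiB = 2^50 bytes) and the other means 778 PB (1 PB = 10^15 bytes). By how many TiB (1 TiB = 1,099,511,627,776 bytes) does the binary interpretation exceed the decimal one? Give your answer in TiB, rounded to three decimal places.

89,085.122 TiB

778 PiB = 778 × 1,125,899,906,842,624 = 875,950,127,523,561,472 bytes
778 PB = 778 × 1,000,000,000,000,000 = 778,000,000,000,000,000 bytes
difference = 97,950,127,523,561,472 bytes
97,950,127,523,561,472 / 1,099,511,627,776 = 89,085.122 TiB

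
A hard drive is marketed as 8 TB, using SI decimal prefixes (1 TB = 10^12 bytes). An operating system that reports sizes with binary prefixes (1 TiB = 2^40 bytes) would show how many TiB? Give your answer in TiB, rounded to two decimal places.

7.28 TiB

8 TB × 1,000,000,000,000 bytes/TB = 8,000,000,000,000 bytes
1 TiB = 1,099,511,627,776 bytes
8,000,000,000,000 / 1,099,511,627,776 = 7.28 TiB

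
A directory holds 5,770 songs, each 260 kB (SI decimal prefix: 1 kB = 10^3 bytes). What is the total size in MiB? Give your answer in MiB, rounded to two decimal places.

1,430.70 MiB

Total = 5,770 × 260 kB = 1,500,200 kB
= 1,500,200 × 1,000 bytes = 1,500,200,000 bytes
1 MiB = 1,048,576 bytes
1,500,200,000 / 1,048,576 = 1,430.70 MiB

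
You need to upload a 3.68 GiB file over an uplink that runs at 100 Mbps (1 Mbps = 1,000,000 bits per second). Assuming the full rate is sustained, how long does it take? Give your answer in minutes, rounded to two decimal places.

5.27 minutes

3.68 GiB = 3,951,369,912.32 bytes = 31,610,959,298.56 bits
100 Mbps = 100,000,000 bits/s
time = 31,610,959,298.56 / 100,000,000 = 316.110 s
316.110 s / 60 = 5.27 minutes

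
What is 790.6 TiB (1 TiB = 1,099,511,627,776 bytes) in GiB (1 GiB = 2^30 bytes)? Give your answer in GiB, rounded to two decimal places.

790.6 TiB = 790.6 × 2^40 bytes = 869,273,892,919,705.6 bytes
1 GiB = 1,073,741,824 bytes
869,273,892,919,705.6 / 1,073,741,824 = 809,574.40 GiB

809,574.40 GiB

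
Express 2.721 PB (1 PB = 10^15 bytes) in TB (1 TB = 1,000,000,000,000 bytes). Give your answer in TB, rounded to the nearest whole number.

2,721 TB

2.721 PB = 2.721 × 10^15 bytes = 2,721,000,000,000,000 bytes
1 TB = 1,000,000,000,000 bytes
2,721,000,000,000,000 / 1,000,000,000,000 = 2,721 TB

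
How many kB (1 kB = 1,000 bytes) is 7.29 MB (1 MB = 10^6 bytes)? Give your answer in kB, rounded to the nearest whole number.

7,290 kB

7.29 MB = 7.29 × 10^6 bytes = 7,290,000 bytes
1 kB = 1,000 bytes
7,290,000 / 1,000 = 7,290 kB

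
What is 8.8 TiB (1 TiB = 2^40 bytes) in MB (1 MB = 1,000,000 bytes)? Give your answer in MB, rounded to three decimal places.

8.8 TiB = 8.8 × 2^40 bytes = 9,675,702,324,428.8 bytes
1 MB = 10^6 bytes = 1,000,000 bytes
9,675,702,324,428.8 / 1,000,000 = 9,675,702.324 MB

9,675,702.324 MB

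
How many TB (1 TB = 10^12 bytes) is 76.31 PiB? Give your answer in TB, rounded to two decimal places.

76.31 PiB × 1,125,899,906,842,624 bytes/PiB = 85,917,421,891,160,637.44 bytes
1 TB = 10^12 bytes = 1,000,000,000,000 bytes
85,917,421,891,160,637.44 / 1,000,000,000,000 = 85,917.42 TB

85,917.42 TB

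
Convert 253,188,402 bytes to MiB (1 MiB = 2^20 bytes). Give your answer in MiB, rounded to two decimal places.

253,188,402 bytes given.
1 MiB = 1,048,576 bytes
253,188,402 / 1,048,576 = 241.46 MiB

241.46 MiB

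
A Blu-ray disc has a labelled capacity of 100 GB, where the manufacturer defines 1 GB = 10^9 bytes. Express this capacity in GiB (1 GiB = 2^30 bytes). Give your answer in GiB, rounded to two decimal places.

93.13 GiB

100 GB × 1,000,000,000 bytes/GB = 100,000,000,000 bytes
1 GiB = 2^30 bytes = 1,073,741,824 bytes
100,000,000,000 / 1,073,741,824 = 93.13 GiB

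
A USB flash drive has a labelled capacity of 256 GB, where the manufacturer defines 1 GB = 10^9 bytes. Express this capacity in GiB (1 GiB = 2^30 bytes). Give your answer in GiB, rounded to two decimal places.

256 GB × 1,000,000,000 bytes/GB = 256,000,000,000 bytes
1 GiB = 2^30 bytes = 1,073,741,824 bytes
256,000,000,000 / 1,073,741,824 = 238.42 GiB

238.42 GiB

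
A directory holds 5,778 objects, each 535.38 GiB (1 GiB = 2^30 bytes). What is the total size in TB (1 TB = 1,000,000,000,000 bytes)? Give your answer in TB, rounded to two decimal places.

3,321.54 TB

Total = 5,778 × 535.38 GiB = 3093425.64 GiB
= 3093425.64 × 1,073,741,824 bytes = 3,321,540,489,101,967.36 bytes
1 TB = 1,000,000,000,000 bytes
3,321,540,489,101,967.36 / 1,000,000,000,000 = 3,321.54 TB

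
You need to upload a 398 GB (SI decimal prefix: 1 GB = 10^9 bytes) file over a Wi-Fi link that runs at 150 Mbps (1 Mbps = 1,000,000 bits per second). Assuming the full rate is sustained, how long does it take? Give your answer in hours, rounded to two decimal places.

5.90 hours

398 GB = 398,000,000,000 bytes = 3,184,000,000,000 bits
150 Mbps = 150,000,000 bits/s
time = 3,184,000,000,000 / 150,000,000 = 21,226.6667 s
21,226.6667 s / 3600 = 5.90 hours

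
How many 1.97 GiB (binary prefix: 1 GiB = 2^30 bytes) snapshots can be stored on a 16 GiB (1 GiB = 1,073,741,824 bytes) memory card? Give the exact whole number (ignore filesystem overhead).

Capacity: 16 GiB = 17,179,869,184 bytes
Per item: 1.97 GiB = 2,115,271,393.28 bytes
⌊17,179,869,184 / 2,115,271,393.28⌋ = 8

8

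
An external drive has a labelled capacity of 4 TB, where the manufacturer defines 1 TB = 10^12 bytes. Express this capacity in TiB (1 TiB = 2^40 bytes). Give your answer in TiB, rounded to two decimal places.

3.64 TiB

4 TB × 1,000,000,000,000 bytes/TB = 4,000,000,000,000 bytes
1 TiB = 1,099,511,627,776 bytes
4,000,000,000,000 / 1,099,511,627,776 = 3.64 TiB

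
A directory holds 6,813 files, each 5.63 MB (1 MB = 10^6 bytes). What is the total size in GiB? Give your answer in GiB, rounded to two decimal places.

Total = 6,813 × 5.63 MB = 38357.19 MB
= 38357.19 × 1,000,000 bytes = 38,357,190,000 bytes
1 GiB = 1,073,741,824 bytes
38,357,190,000 / 1,073,741,824 = 35.72 GiB

35.72 GiB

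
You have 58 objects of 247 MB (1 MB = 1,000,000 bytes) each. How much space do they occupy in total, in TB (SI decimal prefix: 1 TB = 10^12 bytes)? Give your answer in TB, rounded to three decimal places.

0.014 TB

Total = 58 × 247 MB = 14,326 MB
= 14,326 × 1,000,000 bytes = 14,326,000,000 bytes
1 TB = 1,000,000,000,000 bytes
14,326,000,000 / 1,000,000,000,000 = 0.014 TB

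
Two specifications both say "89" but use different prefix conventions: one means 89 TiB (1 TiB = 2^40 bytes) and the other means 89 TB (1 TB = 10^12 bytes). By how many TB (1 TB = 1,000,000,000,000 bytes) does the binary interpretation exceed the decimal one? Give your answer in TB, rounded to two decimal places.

8.86 TB

89 TiB = 89 × 1,099,511,627,776 = 97,856,534,872,064 bytes
89 TB = 89 × 1,000,000,000,000 = 89,000,000,000,000 bytes
difference = 8,856,534,872,064 bytes
8,856,534,872,064 / 1,000,000,000,000 = 8.86 TB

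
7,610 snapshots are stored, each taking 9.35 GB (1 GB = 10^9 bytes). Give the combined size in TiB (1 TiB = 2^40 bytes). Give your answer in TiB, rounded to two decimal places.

64.71 TiB

Total = 7,610 × 9.35 GB = 71153.5 GB
= 71153.5 × 1,000,000,000 bytes = 71,153,500,000,000 bytes
1 TiB = 1,099,511,627,776 bytes
71,153,500,000,000 / 1,099,511,627,776 = 64.71 TiB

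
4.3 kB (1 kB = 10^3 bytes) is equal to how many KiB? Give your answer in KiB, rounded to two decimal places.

4.20 KiB

4.3 kB = 4.3 × 10^3 bytes = 4,300 bytes
1 KiB = 2^10 bytes = 1,024 bytes
4,300 / 1,024 = 4.20 KiB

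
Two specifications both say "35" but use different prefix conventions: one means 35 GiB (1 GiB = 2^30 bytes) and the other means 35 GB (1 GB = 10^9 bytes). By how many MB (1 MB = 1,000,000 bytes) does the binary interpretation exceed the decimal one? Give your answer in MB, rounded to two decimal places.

35 GiB = 35 × 1,073,741,824 = 37,580,963,840 bytes
35 GB = 35 × 1,000,000,000 = 35,000,000,000 bytes
difference = 2,580,963,840 bytes
2,580,963,840 / 1,000,000 = 2,580.96 MB

2,580.96 MB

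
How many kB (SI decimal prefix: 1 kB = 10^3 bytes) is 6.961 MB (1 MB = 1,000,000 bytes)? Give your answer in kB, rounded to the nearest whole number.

6.961 MB = 6.961 × 10^6 bytes = 6,961,000 bytes
1 kB = 10^3 bytes = 1,000 bytes
6,961,000 / 1,000 = 6,961 kB

6,961 kB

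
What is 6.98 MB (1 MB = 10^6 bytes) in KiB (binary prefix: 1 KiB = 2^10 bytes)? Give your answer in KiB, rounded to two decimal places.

6,816.41 KiB

6.98 MB × 1,000,000 bytes/MB = 6,980,000 bytes
1 KiB = 2^10 bytes = 1,024 bytes
6,980,000 / 1,024 = 6,816.41 KiB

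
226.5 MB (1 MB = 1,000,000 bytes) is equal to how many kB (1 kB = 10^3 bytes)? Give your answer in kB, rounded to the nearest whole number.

226,500 kB

226.5 MB = 226.5 × 10^6 bytes = 226,500,000 bytes
1 kB = 1,000 bytes
226,500,000 / 1,000 = 226,500 kB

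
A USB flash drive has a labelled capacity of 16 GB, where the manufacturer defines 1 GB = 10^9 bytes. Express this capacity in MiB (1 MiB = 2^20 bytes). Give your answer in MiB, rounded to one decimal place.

16 GB × 1,000,000,000 bytes/GB = 16,000,000,000 bytes
1 MiB = 1,048,576 bytes
16,000,000,000 / 1,048,576 = 15,258.8 MiB

15,258.8 MiB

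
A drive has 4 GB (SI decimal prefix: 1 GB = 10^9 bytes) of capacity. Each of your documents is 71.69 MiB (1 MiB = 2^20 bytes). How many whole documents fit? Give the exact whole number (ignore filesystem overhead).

53

Capacity: 4 GB = 4,000,000,000 bytes
Per item: 71.69 MiB = 75,172,413.44 bytes
⌊4,000,000,000 / 75,172,413.44⌋ = 53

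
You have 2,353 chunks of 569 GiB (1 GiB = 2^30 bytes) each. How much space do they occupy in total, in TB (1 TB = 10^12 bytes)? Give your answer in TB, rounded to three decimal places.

1,437.587 TB

Total = 2,353 × 569 GiB = 1,338,857 GiB
= 1,338,857 × 1,073,741,824 bytes = 1,437,586,757,255,168 bytes
1 TB = 1,000,000,000,000 bytes
1,437,586,757,255,168 / 1,000,000,000,000 = 1,437.587 TB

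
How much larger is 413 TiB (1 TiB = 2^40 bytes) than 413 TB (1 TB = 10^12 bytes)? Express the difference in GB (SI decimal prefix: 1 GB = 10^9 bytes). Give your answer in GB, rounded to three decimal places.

41,098.302 GB

413 TiB = 413 × 1,099,511,627,776 = 454,098,302,271,488 bytes
413 TB = 413 × 1,000,000,000,000 = 413,000,000,000,000 bytes
difference = 41,098,302,271,488 bytes
41,098,302,271,488 / 1,000,000,000 = 41,098.302 GB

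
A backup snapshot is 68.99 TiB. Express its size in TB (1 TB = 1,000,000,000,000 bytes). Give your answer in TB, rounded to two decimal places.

68.99 TiB × 1,099,511,627,776 bytes/TiB = 75,855,307,200,266.24 bytes
1 TB = 10^12 bytes = 1,000,000,000,000 bytes
75,855,307,200,266.24 / 1,000,000,000,000 = 75.86 TB

75.86 TB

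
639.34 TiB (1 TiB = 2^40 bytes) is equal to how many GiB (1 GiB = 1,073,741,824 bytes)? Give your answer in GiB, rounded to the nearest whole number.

654,684 GiB

639.34 TiB = 639.34 × 2^40 bytes = 702,961,764,102,307.84 bytes
1 GiB = 2^30 bytes = 1,073,741,824 bytes
702,961,764,102,307.84 / 1,073,741,824 = 654,684 GiB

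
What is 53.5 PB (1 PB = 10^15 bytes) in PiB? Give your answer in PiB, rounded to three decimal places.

47.518 PiB

53.5 PB × 1,000,000,000,000,000 bytes/PB = 53,500,000,000,000,000 bytes
1 PiB = 2^50 bytes = 1,125,899,906,842,624 bytes
53,500,000,000,000,000 / 1,125,899,906,842,624 = 47.518 PiB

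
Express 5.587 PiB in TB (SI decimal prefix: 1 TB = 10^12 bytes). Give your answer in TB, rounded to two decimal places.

5.587 PiB × 1,125,899,906,842,624 bytes/PiB = 6,290,402,779,529,740.288 bytes
1 TB = 1,000,000,000,000 bytes
6,290,402,779,529,740.288 / 1,000,000,000,000 = 6,290.40 TB

6,290.40 TB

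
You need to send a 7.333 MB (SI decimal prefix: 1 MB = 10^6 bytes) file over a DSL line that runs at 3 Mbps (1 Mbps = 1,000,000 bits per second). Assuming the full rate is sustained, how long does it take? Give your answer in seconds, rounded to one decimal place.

19.6 seconds

7.333 MB = 7,333,000 bytes = 58,664,000 bits
3 Mbps = 3,000,000 bits/s
time = 58,664,000 / 3,000,000 = 19.6 s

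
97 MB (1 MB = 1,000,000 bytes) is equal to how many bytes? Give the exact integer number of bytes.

97 × 1,000,000 = 97,000,000 bytes

97,000,000 bytes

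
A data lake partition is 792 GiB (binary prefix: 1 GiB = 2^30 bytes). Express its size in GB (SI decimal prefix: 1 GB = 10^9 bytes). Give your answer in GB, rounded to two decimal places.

792 GiB = 792 × 2^30 bytes = 850,403,524,608 bytes
1 GB = 1,000,000,000 bytes
850,403,524,608 / 1,000,000,000 = 850.40 GB

850.40 GB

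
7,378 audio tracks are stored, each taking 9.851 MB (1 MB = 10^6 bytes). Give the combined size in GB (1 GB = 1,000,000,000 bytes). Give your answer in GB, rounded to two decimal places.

72.68 GB

Total = 7,378 × 9.851 MB = 72680.678 MB
= 72680.678 × 1,000,000 bytes = 72,680,678,000 bytes
1 GB = 1,000,000,000 bytes
72,680,678,000 / 1,000,000,000 = 72.68 GB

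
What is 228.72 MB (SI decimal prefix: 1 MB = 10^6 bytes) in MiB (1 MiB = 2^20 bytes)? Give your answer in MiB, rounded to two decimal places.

228.72 MB = 228.72 × 10^6 bytes = 228,720,000 bytes
1 MiB = 1,048,576 bytes
228,720,000 / 1,048,576 = 218.12 MiB

218.12 MiB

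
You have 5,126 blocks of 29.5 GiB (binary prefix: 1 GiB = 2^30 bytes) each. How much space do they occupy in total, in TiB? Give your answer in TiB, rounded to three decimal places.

Total = 5,126 × 29.5 GiB = 151,217 GiB
= 151,217 × 1,073,741,824 bytes = 162,368,017,399,808 bytes
1 TiB = 1,099,511,627,776 bytes
162,368,017,399,808 / 1,099,511,627,776 = 147.673 TiB

147.673 TiB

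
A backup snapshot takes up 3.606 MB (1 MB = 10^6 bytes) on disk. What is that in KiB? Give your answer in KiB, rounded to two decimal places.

3,521.48 KiB

3.606 MB × 1,000,000 bytes/MB = 3,606,000 bytes
1 KiB = 1,024 bytes
3,606,000 / 1,024 = 3,521.48 KiB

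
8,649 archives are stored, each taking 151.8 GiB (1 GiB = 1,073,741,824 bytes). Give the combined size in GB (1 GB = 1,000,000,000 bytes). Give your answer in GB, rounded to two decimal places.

Total = 8,649 × 151.8 GiB = 1312918.2 GiB
= 1312918.2 × 1,073,741,824 bytes = 1,409,735,182,830,796.8 bytes
1 GB = 1,000,000,000 bytes
1,409,735,182,830,796.8 / 1,000,000,000 = 1,409,735.18 GB

1,409,735.18 GB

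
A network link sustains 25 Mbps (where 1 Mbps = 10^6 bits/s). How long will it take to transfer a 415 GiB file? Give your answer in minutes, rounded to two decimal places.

2,376.55 minutes

415 GiB = 445,602,856,960 bytes = 3,564,822,855,680 bits
25 Mbps = 25,000,000 bits/s
time = 3,564,822,855,680 / 25,000,000 = 142,592.914 s
142,592.914 s / 60 = 2,376.55 minutes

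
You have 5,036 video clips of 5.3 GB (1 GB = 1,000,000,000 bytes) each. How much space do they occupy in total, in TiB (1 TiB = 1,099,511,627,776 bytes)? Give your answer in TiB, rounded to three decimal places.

24.275 TiB

Total = 5,036 × 5.3 GB = 26690.8 GB
= 26690.8 × 1,000,000,000 bytes = 26,690,800,000,000 bytes
1 TiB = 1,099,511,627,776 bytes
26,690,800,000,000 / 1,099,511,627,776 = 24.275 TiB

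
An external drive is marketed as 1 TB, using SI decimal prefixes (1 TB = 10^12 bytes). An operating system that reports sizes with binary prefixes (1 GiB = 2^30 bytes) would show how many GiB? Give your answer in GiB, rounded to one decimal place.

1 TB = 1 × 10^12 bytes = 1,000,000,000,000 bytes
1 GiB = 1,073,741,824 bytes
1,000,000,000,000 / 1,073,741,824 = 931.3 GiB

931.3 GiB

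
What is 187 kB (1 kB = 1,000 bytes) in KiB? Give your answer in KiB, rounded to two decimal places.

182.62 KiB

187 kB × 1,000 bytes/kB = 187,000 bytes
1 KiB = 1,024 bytes
187,000 / 1,024 = 182.62 KiB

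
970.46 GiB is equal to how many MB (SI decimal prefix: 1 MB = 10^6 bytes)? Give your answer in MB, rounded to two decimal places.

970.46 GiB = 970.46 × 2^30 bytes = 1,042,023,490,519.04 bytes
1 MB = 1,000,000 bytes
1,042,023,490,519.04 / 1,000,000 = 1,042,023.49 MB

1,042,023.49 MB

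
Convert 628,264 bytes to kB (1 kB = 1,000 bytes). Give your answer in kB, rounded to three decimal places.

628,264 bytes given.
1 kB = 10^3 bytes = 1,000 bytes
628,264 / 1,000 = 628.264 kB

628.264 kB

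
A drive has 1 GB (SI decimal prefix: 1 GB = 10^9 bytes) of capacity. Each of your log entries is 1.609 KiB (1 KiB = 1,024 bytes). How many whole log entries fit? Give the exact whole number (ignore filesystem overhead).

Capacity: 1 GB = 1,000,000,000 bytes
Per item: 1.609 KiB = 1,647.616 bytes
⌊1,000,000,000 / 1,647.616⌋ = 606,937

606,937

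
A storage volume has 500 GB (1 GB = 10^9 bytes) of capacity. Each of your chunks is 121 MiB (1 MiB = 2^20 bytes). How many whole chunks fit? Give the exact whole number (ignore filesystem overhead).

3,940

Capacity: 500 GB = 500,000,000,000 bytes
Per item: 121 MiB = 126,877,696 bytes
⌊500,000,000,000 / 126,877,696⌋ = 3,940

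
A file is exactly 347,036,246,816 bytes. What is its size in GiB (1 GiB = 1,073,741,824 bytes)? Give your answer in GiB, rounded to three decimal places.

347,036,246,816 bytes given.
1 GiB = 1,073,741,824 bytes
347,036,246,816 / 1,073,741,824 = 323.203 GiB

323.203 GiB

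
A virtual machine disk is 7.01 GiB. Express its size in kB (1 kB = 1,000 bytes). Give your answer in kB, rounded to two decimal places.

7.01 GiB × 1,073,741,824 bytes/GiB = 7,526,930,186.24 bytes
1 kB = 10^3 bytes = 1,000 bytes
7,526,930,186.24 / 1,000 = 7,526,930.19 kB

7,526,930.19 kB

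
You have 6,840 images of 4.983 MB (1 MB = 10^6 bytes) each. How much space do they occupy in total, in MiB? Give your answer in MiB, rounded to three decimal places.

Total = 6,840 × 4.983 MB = 34083.72 MB
= 34083.72 × 1,000,000 bytes = 34,083,720,000 bytes
1 MiB = 1,048,576 bytes
34,083,720,000 / 1,048,576 = 32,504.768 MiB

32,504.768 MiB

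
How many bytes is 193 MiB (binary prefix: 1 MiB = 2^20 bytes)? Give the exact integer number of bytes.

202,375,168 bytes

193 × 1,048,576 = 202,375,168 bytes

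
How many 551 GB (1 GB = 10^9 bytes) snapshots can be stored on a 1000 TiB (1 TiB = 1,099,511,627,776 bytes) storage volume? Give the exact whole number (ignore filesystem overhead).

1,995

Capacity: 1000 TiB = 1,099,511,627,776,000 bytes
Per item: 551 GB = 551,000,000,000 bytes
⌊1,099,511,627,776,000 / 551,000,000,000⌋ = 1,995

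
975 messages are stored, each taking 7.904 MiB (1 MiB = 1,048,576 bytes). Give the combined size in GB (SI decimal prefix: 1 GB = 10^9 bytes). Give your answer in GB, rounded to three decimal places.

8.081 GB

Total = 975 × 7.904 MiB = 7706.4 MiB
= 7706.4 × 1,048,576 bytes = 8,080,746,086.4 bytes
1 GB = 1,000,000,000 bytes
8,080,746,086.4 / 1,000,000,000 = 8.081 GB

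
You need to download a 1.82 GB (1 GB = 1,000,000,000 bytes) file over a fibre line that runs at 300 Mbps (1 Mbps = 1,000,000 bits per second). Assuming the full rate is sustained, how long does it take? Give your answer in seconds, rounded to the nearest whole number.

49 seconds

1.82 GB = 1,820,000,000 bytes = 14,560,000,000 bits
300 Mbps = 300,000,000 bits/s
time = 14,560,000,000 / 300,000,000 = 49 s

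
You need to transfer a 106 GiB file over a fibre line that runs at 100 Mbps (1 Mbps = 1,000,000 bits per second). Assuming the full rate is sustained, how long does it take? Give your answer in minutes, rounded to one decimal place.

106 GiB = 113,816,633,344 bytes = 910,533,066,752 bits
100 Mbps = 100,000,000 bits/s
time = 910,533,066,752 / 100,000,000 = 9,105.33 s
9,105.33 s / 60 = 151.8 minutes

151.8 minutes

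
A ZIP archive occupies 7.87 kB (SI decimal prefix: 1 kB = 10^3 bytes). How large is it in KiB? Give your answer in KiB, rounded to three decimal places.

7.87 kB = 7.87 × 10^3 bytes = 7,870 bytes
1 KiB = 1,024 bytes
7,870 / 1,024 = 7.686 KiB

7.686 KiB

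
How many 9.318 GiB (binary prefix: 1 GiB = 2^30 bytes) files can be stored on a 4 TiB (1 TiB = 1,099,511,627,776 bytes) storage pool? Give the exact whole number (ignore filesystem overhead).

Capacity: 4 TiB = 4,398,046,511,104 bytes
Per item: 9.318 GiB = 10,005,126,316.032 bytes
⌊4,398,046,511,104 / 10,005,126,316.032⌋ = 439

439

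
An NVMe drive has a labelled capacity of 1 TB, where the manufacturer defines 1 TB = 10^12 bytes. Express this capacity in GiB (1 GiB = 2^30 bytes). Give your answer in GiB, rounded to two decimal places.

931.32 GiB

1 TB = 1 × 10^12 bytes = 1,000,000,000,000 bytes
1 GiB = 1,073,741,824 bytes
1,000,000,000,000 / 1,073,741,824 = 931.32 GiB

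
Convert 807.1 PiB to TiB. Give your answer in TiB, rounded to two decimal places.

807.1 PiB = 807.1 × 2^50 bytes = 908,713,814,812,681,830.4 bytes
1 TiB = 2^40 bytes = 1,099,511,627,776 bytes
908,713,814,812,681,830.4 / 1,099,511,627,776 = 826,470.40 TiB

826,470.40 TiB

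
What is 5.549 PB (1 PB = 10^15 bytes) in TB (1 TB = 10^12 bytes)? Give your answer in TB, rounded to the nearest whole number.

5,549 TB

5.549 PB = 5.549 × 10^15 bytes = 5,549,000,000,000,000 bytes
1 TB = 10^12 bytes = 1,000,000,000,000 bytes
5,549,000,000,000,000 / 1,000,000,000,000 = 5,549 TB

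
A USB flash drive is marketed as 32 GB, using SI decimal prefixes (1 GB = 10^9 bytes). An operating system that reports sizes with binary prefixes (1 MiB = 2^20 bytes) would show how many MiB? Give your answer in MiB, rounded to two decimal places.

30,517.58 MiB

32 GB × 1,000,000,000 bytes/GB = 32,000,000,000 bytes
1 MiB = 1,048,576 bytes
32,000,000,000 / 1,048,576 = 30,517.58 MiB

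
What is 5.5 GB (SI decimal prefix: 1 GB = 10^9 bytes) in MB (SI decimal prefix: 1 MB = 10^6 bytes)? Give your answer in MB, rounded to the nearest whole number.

5.5 GB × 1,000,000,000 bytes/GB = 5,500,000,000 bytes
1 MB = 1,000,000 bytes
5,500,000,000 / 1,000,000 = 5,500 MB

5,500 MB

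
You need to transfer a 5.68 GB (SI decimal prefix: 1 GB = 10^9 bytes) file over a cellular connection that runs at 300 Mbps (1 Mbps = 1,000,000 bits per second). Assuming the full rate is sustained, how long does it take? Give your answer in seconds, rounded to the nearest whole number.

5.68 GB = 5,680,000,000 bytes = 45,440,000,000 bits
300 Mbps = 300,000,000 bits/s
time = 45,440,000,000 / 300,000,000 = 151 s

151 seconds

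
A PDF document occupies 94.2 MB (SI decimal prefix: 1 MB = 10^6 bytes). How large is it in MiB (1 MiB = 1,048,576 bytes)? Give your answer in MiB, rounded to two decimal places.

89.84 MiB

94.2 MB = 94.2 × 10^6 bytes = 94,200,000 bytes
1 MiB = 2^20 bytes = 1,048,576 bytes
94,200,000 / 1,048,576 = 89.84 MiB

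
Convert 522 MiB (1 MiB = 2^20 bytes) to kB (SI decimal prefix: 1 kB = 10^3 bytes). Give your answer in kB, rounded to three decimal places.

547,356.672 kB

522 MiB = 522 × 2^20 bytes = 547,356,672 bytes
1 kB = 10^3 bytes = 1,000 bytes
547,356,672 / 1,000 = 547,356.672 kB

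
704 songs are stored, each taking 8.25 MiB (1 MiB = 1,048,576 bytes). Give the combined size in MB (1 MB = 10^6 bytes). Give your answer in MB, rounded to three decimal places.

Total = 704 × 8.25 MiB = 5808 MiB
= 5808 × 1,048,576 bytes = 6,090,129,408 bytes
1 MB = 1,000,000 bytes
6,090,129,408 / 1,000,000 = 6,090.129 MB

6,090.129 MB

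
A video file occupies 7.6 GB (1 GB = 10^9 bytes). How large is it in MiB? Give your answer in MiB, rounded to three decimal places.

7.6 GB = 7.6 × 10^9 bytes = 7,600,000,000 bytes
1 MiB = 1,048,576 bytes
7,600,000,000 / 1,048,576 = 7,247.925 MiB

7,247.925 MiB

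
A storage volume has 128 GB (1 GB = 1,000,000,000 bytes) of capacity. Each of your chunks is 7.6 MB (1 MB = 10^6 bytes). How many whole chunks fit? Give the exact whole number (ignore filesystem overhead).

Capacity: 128 GB = 128,000,000,000 bytes
Per item: 7.6 MB = 7,600,000 bytes
⌊128,000,000,000 / 7,600,000⌋ = 16,842

16,842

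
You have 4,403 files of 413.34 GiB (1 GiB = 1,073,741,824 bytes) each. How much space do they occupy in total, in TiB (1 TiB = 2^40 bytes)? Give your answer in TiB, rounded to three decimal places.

Total = 4,403 × 413.34 GiB = 1819936.02 GiB
= 1819936.02 × 1,073,741,824 bytes = 1,954,141,421,678,100.48 bytes
1 TiB = 1,099,511,627,776 bytes
1,954,141,421,678,100.48 / 1,099,511,627,776 = 1,777.281 TiB

1,777.281 TiB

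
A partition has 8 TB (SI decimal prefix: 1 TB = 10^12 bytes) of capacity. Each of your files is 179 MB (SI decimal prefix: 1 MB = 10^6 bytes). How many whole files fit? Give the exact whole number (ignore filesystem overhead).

44,692

Capacity: 8 TB = 8,000,000,000,000 bytes
Per item: 179 MB = 179,000,000 bytes
⌊8,000,000,000,000 / 179,000,000⌋ = 44,692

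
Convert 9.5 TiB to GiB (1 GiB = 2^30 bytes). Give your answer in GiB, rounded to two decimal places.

9.5 TiB = 9.5 × 2^40 bytes = 10,445,360,463,872 bytes
1 GiB = 2^30 bytes = 1,073,741,824 bytes
10,445,360,463,872 / 1,073,741,824 = 9,728.00 GiB

9,728.00 GiB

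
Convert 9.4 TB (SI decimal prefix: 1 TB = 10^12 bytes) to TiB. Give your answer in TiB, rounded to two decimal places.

8.55 TiB

9.4 TB = 9.4 × 10^12 bytes = 9,400,000,000,000 bytes
1 TiB = 2^40 bytes = 1,099,511,627,776 bytes
9,400,000,000,000 / 1,099,511,627,776 = 8.55 TiB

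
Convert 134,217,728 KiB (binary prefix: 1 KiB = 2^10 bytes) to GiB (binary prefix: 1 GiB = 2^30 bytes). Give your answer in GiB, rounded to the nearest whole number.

128 GiB

134,217,728 KiB × 1,024 bytes/KiB = 137,438,953,472 bytes
1 GiB = 2^30 bytes = 1,073,741,824 bytes
137,438,953,472 / 1,073,741,824 = 128 GiB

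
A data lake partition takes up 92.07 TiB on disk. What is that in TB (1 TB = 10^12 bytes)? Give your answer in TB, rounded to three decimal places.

92.07 TiB × 1,099,511,627,776 bytes/TiB = 101,232,035,569,336.32 bytes
1 TB = 1,000,000,000,000 bytes
101,232,035,569,336.32 / 1,000,000,000,000 = 101.232 TB

101.232 TB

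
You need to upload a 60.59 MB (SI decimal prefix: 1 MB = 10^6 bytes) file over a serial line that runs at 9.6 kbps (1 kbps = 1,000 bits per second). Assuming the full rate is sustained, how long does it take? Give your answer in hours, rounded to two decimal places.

60.59 MB = 60,590,000 bytes = 484,720,000 bits
9.6 kbps = 9,600 bits/s
time = 484,720,000 / 9,600 = 50,491.6667 s
50,491.6667 s / 3600 = 14.03 hours

14.03 hours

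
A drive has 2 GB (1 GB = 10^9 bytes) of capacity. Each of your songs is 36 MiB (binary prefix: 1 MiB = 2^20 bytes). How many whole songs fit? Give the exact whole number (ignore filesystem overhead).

Capacity: 2 GB = 2,000,000,000 bytes
Per item: 36 MiB = 37,748,736 bytes
⌊2,000,000,000 / 37,748,736⌋ = 52

52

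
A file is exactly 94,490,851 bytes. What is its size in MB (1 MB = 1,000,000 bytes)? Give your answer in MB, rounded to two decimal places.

94.49 MB

94,490,851 bytes given.
1 MB = 10^6 bytes = 1,000,000 bytes
94,490,851 / 1,000,000 = 94.49 MB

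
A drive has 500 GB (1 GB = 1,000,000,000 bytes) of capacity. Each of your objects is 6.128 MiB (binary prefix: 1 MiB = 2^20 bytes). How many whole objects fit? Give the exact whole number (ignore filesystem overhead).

77,812

Capacity: 500 GB = 500,000,000,000 bytes
Per item: 6.128 MiB = 6,425,673.728 bytes
⌊500,000,000,000 / 6,425,673.728⌋ = 77,812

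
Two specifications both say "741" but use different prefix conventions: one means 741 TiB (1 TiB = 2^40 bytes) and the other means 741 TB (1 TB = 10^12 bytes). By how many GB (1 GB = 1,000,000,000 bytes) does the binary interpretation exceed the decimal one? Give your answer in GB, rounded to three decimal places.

73,738.116 GB

741 TiB = 741 × 1,099,511,627,776 = 814,738,116,182,016 bytes
741 TB = 741 × 1,000,000,000,000 = 741,000,000,000,000 bytes
difference = 73,738,116,182,016 bytes
73,738,116,182,016 / 1,000,000,000 = 73,738.116 GB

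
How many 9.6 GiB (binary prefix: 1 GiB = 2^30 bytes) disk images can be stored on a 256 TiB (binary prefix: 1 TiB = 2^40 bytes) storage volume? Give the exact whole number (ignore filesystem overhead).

Capacity: 256 TiB = 281,474,976,710,656 bytes
Per item: 9.6 GiB = 10,307,921,510.4 bytes
⌊281,474,976,710,656 / 10,307,921,510.4⌋ = 27,306

27,306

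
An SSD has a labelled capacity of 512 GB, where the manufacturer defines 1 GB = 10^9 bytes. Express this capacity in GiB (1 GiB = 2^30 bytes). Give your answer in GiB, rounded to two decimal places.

512 GB = 512 × 10^9 bytes = 512,000,000,000 bytes
1 GiB = 2^30 bytes = 1,073,741,824 bytes
512,000,000,000 / 1,073,741,824 = 476.84 GiB

476.84 GiB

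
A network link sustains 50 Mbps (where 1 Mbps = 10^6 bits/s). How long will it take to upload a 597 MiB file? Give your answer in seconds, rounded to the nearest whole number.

100 seconds

597 MiB = 625,999,872 bytes = 5,007,998,976 bits
50 Mbps = 50,000,000 bits/s
time = 5,007,998,976 / 50,000,000 = 100 s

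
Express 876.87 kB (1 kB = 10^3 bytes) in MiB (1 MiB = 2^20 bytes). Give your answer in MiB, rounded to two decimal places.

0.84 MiB

876.87 kB = 876.87 × 10^3 bytes = 876,870 bytes
1 MiB = 1,048,576 bytes
876,870 / 1,048,576 = 0.84 MiB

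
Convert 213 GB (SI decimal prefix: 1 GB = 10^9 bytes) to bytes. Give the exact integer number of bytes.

213 × 1,000,000,000 = 213,000,000,000 bytes

213,000,000,000 bytes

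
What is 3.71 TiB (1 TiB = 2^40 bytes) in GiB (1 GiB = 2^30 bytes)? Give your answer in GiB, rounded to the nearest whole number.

3.71 TiB = 3.71 × 2^40 bytes = 4,079,188,139,048.96 bytes
1 GiB = 1,073,741,824 bytes
4,079,188,139,048.96 / 1,073,741,824 = 3,799 GiB

3,799 GiB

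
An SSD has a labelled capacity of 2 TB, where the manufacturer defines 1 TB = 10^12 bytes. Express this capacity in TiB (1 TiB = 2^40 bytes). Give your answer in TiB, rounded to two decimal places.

2 TB × 1,000,000,000,000 bytes/TB = 2,000,000,000,000 bytes
1 TiB = 1,099,511,627,776 bytes
2,000,000,000,000 / 1,099,511,627,776 = 1.82 TiB

1.82 TiB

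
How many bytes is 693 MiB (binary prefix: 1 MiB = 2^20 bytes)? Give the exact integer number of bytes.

693 × 1,048,576 = 726,663,168 bytes

726,663,168 bytes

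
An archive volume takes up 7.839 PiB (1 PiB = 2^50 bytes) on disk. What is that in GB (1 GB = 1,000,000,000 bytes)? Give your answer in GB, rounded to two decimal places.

7.839 PiB = 7.839 × 2^50 bytes = 8,825,929,369,739,329.536 bytes
1 GB = 1,000,000,000 bytes
8,825,929,369,739,329.536 / 1,000,000,000 = 8,825,929.37 GB

8,825,929.37 GB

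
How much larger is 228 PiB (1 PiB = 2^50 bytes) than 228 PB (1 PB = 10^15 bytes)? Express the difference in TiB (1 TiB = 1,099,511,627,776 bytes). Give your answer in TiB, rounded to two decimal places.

26,107.21 TiB

228 PiB = 228 × 1,125,899,906,842,624 = 256,705,178,760,118,272 bytes
228 PB = 228 × 1,000,000,000,000,000 = 228,000,000,000,000,000 bytes
difference = 28,705,178,760,118,272 bytes
28,705,178,760,118,272 / 1,099,511,627,776 = 26,107.21 TiB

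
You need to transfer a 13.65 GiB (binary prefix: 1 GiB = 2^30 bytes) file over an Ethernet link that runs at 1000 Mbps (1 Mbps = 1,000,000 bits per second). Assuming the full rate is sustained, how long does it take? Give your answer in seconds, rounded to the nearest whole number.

13.65 GiB = 14,656,575,897.6 bytes = 117,252,607,180.8 bits
1000 Mbps = 1,000,000,000 bits/s
time = 117,252,607,180.8 / 1,000,000,000 = 117 s

117 seconds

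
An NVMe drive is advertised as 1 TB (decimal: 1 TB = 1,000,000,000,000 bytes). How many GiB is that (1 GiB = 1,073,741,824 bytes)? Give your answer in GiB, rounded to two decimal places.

931.32 GiB

1 TB = 1 × 10^12 bytes = 1,000,000,000,000 bytes
1 GiB = 2^30 bytes = 1,073,741,824 bytes
1,000,000,000,000 / 1,073,741,824 = 931.32 GiB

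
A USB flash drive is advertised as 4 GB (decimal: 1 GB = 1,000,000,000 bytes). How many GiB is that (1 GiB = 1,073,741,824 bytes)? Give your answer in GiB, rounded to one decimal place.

4 GB × 1,000,000,000 bytes/GB = 4,000,000,000 bytes
1 GiB = 2^30 bytes = 1,073,741,824 bytes
4,000,000,000 / 1,073,741,824 = 3.7 GiB

3.7 GiB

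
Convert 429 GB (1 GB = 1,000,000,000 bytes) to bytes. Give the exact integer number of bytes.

429,000,000,000 bytes

429 × 1,000,000,000 = 429,000,000,000 bytes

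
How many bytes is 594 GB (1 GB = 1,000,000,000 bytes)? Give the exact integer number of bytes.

594 × 1,000,000,000 = 594,000,000,000 bytes

594,000,000,000 bytes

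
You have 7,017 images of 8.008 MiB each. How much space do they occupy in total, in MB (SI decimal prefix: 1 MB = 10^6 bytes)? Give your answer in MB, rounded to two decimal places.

58,921.73 MB

Total = 7,017 × 8.008 MiB = 56192.136 MiB
= 56192.136 × 1,048,576 bytes = 58,921,725,198.336 bytes
1 MB = 1,000,000 bytes
58,921,725,198.336 / 1,000,000 = 58,921.73 MB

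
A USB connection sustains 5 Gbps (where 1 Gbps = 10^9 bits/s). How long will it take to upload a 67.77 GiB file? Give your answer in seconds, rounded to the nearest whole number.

116 seconds

67.77 GiB = 72,767,483,412.48 bytes = 582,139,867,299.84 bits
5 Gbps = 5,000,000,000 bits/s
time = 582,139,867,299.84 / 5,000,000,000 = 116 s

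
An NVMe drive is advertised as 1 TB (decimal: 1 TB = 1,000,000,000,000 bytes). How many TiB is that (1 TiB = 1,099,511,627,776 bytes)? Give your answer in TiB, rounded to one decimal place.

0.9 TiB

1 TB = 1 × 10^12 bytes = 1,000,000,000,000 bytes
1 TiB = 1,099,511,627,776 bytes
1,000,000,000,000 / 1,099,511,627,776 = 0.9 TiB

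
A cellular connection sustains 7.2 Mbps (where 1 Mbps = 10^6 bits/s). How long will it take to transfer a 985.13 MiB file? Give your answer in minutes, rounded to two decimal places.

985.13 MiB = 1,032,983,674.88 bytes = 8,263,869,399.04 bits
7.2 Mbps = 7,200,000 bits/s
time = 8,263,869,399.04 / 7,200,000 = 1,147.760 s
1,147.760 s / 60 = 19.13 minutes

19.13 minutes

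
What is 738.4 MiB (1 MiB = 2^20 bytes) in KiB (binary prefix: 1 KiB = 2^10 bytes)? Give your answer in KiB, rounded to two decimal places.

738.4 MiB = 738.4 × 2^20 bytes = 774,268,518.4 bytes
1 KiB = 2^10 bytes = 1,024 bytes
774,268,518.4 / 1,024 = 756,121.60 KiB

756,121.60 KiB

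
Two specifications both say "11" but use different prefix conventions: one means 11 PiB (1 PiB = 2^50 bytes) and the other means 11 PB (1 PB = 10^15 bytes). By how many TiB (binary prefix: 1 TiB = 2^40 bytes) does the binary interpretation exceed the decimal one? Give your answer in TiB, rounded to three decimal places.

11 PiB = 11 × 1,125,899,906,842,624 = 12,384,898,975,268,864 bytes
11 PB = 11 × 1,000,000,000,000,000 = 11,000,000,000,000,000 bytes
difference = 1,384,898,975,268,864 bytes
1,384,898,975,268,864 / 1,099,511,627,776 = 1,259.558 TiB

1,259.558 TiB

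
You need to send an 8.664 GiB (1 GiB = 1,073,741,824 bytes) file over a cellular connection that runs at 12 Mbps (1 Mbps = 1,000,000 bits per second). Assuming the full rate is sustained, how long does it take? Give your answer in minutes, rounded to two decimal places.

103.37 minutes

8.664 GiB = 9,302,899,163.136 bytes = 74,423,193,305.088 bits
12 Mbps = 12,000,000 bits/s
time = 74,423,193,305.088 / 12,000,000 = 6,201.933 s
6,201.933 s / 60 = 103.37 minutes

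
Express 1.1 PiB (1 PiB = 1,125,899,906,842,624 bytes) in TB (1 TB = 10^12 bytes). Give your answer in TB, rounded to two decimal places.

1.1 PiB = 1.1 × 2^50 bytes = 1,238,489,897,526,886.4 bytes
1 TB = 10^12 bytes = 1,000,000,000,000 bytes
1,238,489,897,526,886.4 / 1,000,000,000,000 = 1,238.49 TB

1,238.49 TB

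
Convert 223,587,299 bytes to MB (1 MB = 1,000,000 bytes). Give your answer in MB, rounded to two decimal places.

223.59 MB

223,587,299 bytes given.
1 MB = 10^6 bytes = 1,000,000 bytes
223,587,299 / 1,000,000 = 223.59 MB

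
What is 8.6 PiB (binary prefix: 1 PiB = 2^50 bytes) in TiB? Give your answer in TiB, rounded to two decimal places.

8.6 PiB = 8.6 × 2^50 bytes = 9,682,739,198,846,566.4 bytes
1 TiB = 2^40 bytes = 1,099,511,627,776 bytes
9,682,739,198,846,566.4 / 1,099,511,627,776 = 8,806.40 TiB

8,806.40 TiB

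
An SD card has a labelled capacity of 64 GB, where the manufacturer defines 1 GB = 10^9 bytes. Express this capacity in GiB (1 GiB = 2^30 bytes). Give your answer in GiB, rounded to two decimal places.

59.60 GiB

64 GB = 64 × 10^9 bytes = 64,000,000,000 bytes
1 GiB = 2^30 bytes = 1,073,741,824 bytes
64,000,000,000 / 1,073,741,824 = 59.60 GiB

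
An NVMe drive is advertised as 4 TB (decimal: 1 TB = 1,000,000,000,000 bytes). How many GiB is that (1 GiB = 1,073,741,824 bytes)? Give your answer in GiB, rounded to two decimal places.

4 TB = 4 × 10^12 bytes = 4,000,000,000,000 bytes
1 GiB = 2^30 bytes = 1,073,741,824 bytes
4,000,000,000,000 / 1,073,741,824 = 3,725.29 GiB

3,725.29 GiB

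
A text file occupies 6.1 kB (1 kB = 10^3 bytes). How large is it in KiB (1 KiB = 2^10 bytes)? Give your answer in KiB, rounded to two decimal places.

5.96 KiB

6.1 kB × 1,000 bytes/kB = 6,100 bytes
1 KiB = 2^10 bytes = 1,024 bytes
6,100 / 1,024 = 5.96 KiB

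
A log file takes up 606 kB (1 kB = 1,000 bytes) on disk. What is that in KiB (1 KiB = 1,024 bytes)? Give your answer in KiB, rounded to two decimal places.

606 kB = 606 × 10^3 bytes = 606,000 bytes
1 KiB = 1,024 bytes
606,000 / 1,024 = 591.80 KiB

591.80 KiB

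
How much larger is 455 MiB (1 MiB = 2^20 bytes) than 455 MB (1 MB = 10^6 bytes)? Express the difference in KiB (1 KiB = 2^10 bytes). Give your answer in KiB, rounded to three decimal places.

21,584.063 KiB

455 MiB = 455 × 1,048,576 = 477,102,080 bytes
455 MB = 455 × 1,000,000 = 455,000,000 bytes
difference = 22,102,080 bytes
22,102,080 / 1,024 = 21,584.063 KiB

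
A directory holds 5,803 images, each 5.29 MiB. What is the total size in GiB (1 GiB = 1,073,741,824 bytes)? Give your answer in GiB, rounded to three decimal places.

29.978 GiB

Total = 5,803 × 5.29 MiB = 30697.87 MiB
= 30697.87 × 1,048,576 bytes = 32,189,049,733.12 bytes
1 GiB = 1,073,741,824 bytes
32,189,049,733.12 / 1,073,741,824 = 29.978 GiB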